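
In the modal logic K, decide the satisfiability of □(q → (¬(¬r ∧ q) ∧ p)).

1. □(q → (¬(¬r ∧ q) ∧ p)), u

Satisfiable (open branch found)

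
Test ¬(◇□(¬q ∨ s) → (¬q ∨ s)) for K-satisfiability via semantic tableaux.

Satisfiable (open branch found)

1. ¬(◇□(¬q ∨ s) → (¬q ∨ s)), w0
2. ◇□(¬q ∨ s), w0
3. ¬(¬q ∨ s), w0
4. q, w0
5. ¬s, w0
6. □(¬q ∨ s), w1
Accessibility: w0Rw1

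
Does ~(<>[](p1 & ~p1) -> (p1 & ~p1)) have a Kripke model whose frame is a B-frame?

1. ~(<>[](p1 & ~p1) -> (p1 & ~p1)), u
2. <>[](p1 & ~p1), u
3. ~(p1 & ~p1), u
4. p1, u
5. [](p1 & ~p1), v
6. p1 & ~p1, u
7. ~p1, u
Accessibility: uRu, uRv, vRu, vRv
Branch closes: p1 and ~p1 both at u.
(One branch shown.) All branches close.

Unsatisfiable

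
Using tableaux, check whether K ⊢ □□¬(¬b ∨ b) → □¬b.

No, not valid

Tableau for the negation ¬(□□¬(¬b ∨ b) → □¬b):
1. ¬(□□¬(¬b ∨ b) → □¬b), 0
2. □□¬(¬b ∨ b), 0   [¬→-rule on 1]
3. ¬□¬b, 0   [¬→-rule on 1]
4. b, 1   [¬□-rule on 3: fresh world 1, 0R1]
5. □¬(¬b ∨ b), 1   [□-rule on 2 via 0R1]
Accessibility: 0R1
The negation has an open branch (countermodel exists).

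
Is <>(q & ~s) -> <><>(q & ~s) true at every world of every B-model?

Tableau for the negation ~(<>(q & ~s) -> <><>(q & ~s)):
1. ~(<>(q & ~s) -> <><>(q & ~s)), u
2. <>(q & ~s), u   [~->-rule on 1]
3. ~<><>(q & ~s), u   [~->-rule on 1]
4. ~<>(q & ~s), u   [~<>-rule on 3 via uRu]
5. ~(q & ~s), u   [~<>-rule on 4 via uRu]
6. s, u   [~&-rule on 5 (branches; this branch)]
7. q & ~s, v   [<>-rule on 2: fresh world v, uRv]
8. q, v   [&-rule on 7]
9. ~s, v   [&-rule on 7]
10. ~<>(q & ~s), v   [~<>-rule on 3 via uRv]
11. ~(q & ~s), v   [~<>-rule on 4 via uRv]
12. s, v   [~&-rule on 11 (branches; this branch)]
Accessibility: uRu, uRv, vRu, vRv
Branch closes: s and ~s both at v.
All branches of the negation close; one closing branch shown above.

Valid in B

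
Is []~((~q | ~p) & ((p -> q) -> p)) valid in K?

No, not valid

Tableau for the negation ~[]~((~q | ~p) & ((p -> q) -> p)):
1. ~[]~((~q | ~p) & ((p -> q) -> p)), w0
2. (~q | ~p) & ((p -> q) -> p), w1   [~[]-rule on 1: fresh world w1, w0Rw1]
3. ~q | ~p, w1   [&-rule on 2]
4. (p -> q) -> p, w1   [&-rule on 2]
5. ~q, w1   [|-rule on 3 (branches; this branch)]
6. p, w1   [->-rule on 4 (branches; this branch)]
Accessibility: w0Rw1
The negation has an open branch (countermodel exists).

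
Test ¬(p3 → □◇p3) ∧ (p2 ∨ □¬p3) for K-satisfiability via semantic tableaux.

1. ¬(p3 → □◇p3) ∧ (p2 ∨ □¬p3), u
2. ¬(p3 → □◇p3), u   [∧-rule on 1]
3. p2 ∨ □¬p3, u   [∧-rule on 1]
4. p3, u   [¬→-rule on 2]
5. ¬□◇p3, u   [¬→-rule on 2]
6. □¬p3, u   [∨-rule on 3 (branches; this branch)]
7. ¬◇p3, v   [¬□-rule on 5: fresh world v, uRv]
8. ¬p3, v   [□-rule on 6 via uRv]
Accessibility: uRv

Satisfiable (open branch found)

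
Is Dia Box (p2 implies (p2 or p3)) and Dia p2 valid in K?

Not valid

Tableau for the negation not (Dia Box (p2 implies (p2 or p3)) and Dia p2):
1. not (Dia Box (p2 implies (p2 or p3)) and Dia p2), 0
2. not Dia p2, 0
The negation has an open branch (countermodel exists).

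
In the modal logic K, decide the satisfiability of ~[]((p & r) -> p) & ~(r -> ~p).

1. ~[]((p & r) -> p) & ~(r -> ~p), w0
2. ~[]((p & r) -> p), w0
3. ~(r -> ~p), w0
4. r, w0
5. p, w0
6. ~((p & r) -> p), w1
7. p & r, w1
8. ~p, w1
9. p, w1
10. r, w1
Accessibility: w0Rw1
Branch closes: p and ~p both at w1.
All branches of the tableau close; one closing branch shown above.

Unsatisfiable (every branch closes)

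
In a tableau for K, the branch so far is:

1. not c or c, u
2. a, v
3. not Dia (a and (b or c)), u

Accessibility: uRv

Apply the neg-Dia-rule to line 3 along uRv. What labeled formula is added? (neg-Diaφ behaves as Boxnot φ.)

not (a and (b or c)), v

neg-Diaφ behaves as Boxnot φ: propagate the negated body to each accessible world.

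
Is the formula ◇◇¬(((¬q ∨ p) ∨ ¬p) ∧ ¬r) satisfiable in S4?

1. ◇◇¬(((¬q ∨ p) ∨ ¬p) ∧ ¬r), u
2. ◇¬(((¬q ∨ p) ∨ ¬p) ∧ ¬r), v
3. ¬(((¬q ∨ p) ∨ ¬p) ∧ ¬r), w
4. r, w
Accessibility: uRu, uRv, uRw, vRv, vRw, wRw

Satisfiable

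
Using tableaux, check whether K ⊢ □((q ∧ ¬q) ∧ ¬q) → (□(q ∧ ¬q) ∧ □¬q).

Yes, valid

Tableau for the negation ¬(□((q ∧ ¬q) ∧ ¬q) → (□(q ∧ ¬q) ∧ □¬q)):
1. ¬(□((q ∧ ¬q) ∧ ¬q) → (□(q ∧ ¬q) ∧ □¬q)), w0
2. □((q ∧ ¬q) ∧ ¬q), w0   [¬→-rule on 1]
3. ¬(□(q ∧ ¬q) ∧ □¬q), w0   [¬→-rule on 1]
4. ¬□(q ∧ ¬q), w0   [¬∧-rule on 3 (branches; this branch)]
5. ¬(q ∧ ¬q), w1   [¬□-rule on 4: fresh world w1, w0Rw1]
6. (q ∧ ¬q) ∧ ¬q, w1   [□-rule on 2 via w0Rw1]
7. q ∧ ¬q, w1   [∧-rule on 6]
8. ¬q, w1   [∧-rule on 6]
9. q, w1   [∧-rule on 7]
Accessibility: w0Rw1
Branch closes: q and ¬q both at w1.
Every branch of the negation's tableau closes; the branch above is one of them.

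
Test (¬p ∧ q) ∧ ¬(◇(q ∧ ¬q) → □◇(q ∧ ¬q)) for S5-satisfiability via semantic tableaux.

1. (¬p ∧ q) ∧ ¬(◇(q ∧ ¬q) → □◇(q ∧ ¬q)), u
2. ¬p ∧ q, u
3. ¬(◇(q ∧ ¬q) → □◇(q ∧ ¬q)), u
4. ¬p, u
5. q, u
6. ◇(q ∧ ¬q), u
7. ¬□◇(q ∧ ¬q), u
8. q ∧ ¬q, v
9. q, v
10. ¬q, v
Accessibility: uRu, uRv, vRu, vRv
Branch closes: q and ¬q both at v.
(One branch shown.) All branches close.

Unsatisfiable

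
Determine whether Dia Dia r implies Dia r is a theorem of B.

Tableau for the negation not (Dia Dia r implies Dia r):
1. not (Dia Dia r implies Dia r), w0
2. Dia Dia r, w0
3. not Dia r, w0
4. not r, w0
5. Dia r, w1
6. not r, w1
7. r, w2
Accessibility: w0Rw0, w0Rw1, w1Rw0, w1Rw1, w1Rw2, w2Rw1, w2Rw2
The negation has an open branch (countermodel exists).

Not valid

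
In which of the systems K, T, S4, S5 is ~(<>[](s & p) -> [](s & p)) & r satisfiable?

K, T, S4

S5-tableau for the formula:
1. ~(<>[](s & p) -> [](s & p)) & r, 0
2. ~(<>[](s & p) -> [](s & p)), 0
3. r, 0
4. <>[](s & p), 0
5. ~[](s & p), 0
6. [](s & p), 1
7. s & p, 0
8. s, 0
9. p, 0
10. s & p, 1
11. s, 1
12. p, 1
13. ~(s & p), 2
14. s & p, 2
15. s, 2
16. p, 2
17. ~p, 2
Accessibility: 0R0, 0R1, 0R2, 1R0, 1R1, 1R2, 2R0, 2R1, 2R2
Branch closes: p and ~p both at 2.
Every branch closes (one shown): unsatisfiable in S5.
S4-tableau for the formula:
1. ~(<>[](s & p) -> [](s & p)) & r, 0
2. ~(<>[](s & p) -> [](s & p)), 0
3. r, 0
4. <>[](s & p), 0
5. ~[](s & p), 0
6. [](s & p), 1
7. s & p, 1
8. s, 1
9. p, 1
10. ~(s & p), 2
11. ~p, 2
Accessibility: 0R0, 0R1, 0R2, 1R1, 2R2
Complete open branch: satisfiable in S4, hence also in K, T (this S4-model is also a K-model and a T-model).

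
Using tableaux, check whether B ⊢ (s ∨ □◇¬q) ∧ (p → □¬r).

Tableau for the negation ¬((s ∨ □◇¬q) ∧ (p → □¬r)):
1. ¬((s ∨ □◇¬q) ∧ (p → □¬r)), 0
2. ¬(p → □¬r), 0   [¬∧-rule on 1 (branches; this branch)]
3. p, 0   [¬→-rule on 2]
4. ¬□¬r, 0   [¬→-rule on 2]
5. r, 1   [¬□-rule on 4: fresh world 1, 0R1]
Accessibility: 0R0, 0R1, 1R0, 1R1
The negation has an open branch (countermodel exists).

Invalid (countermodel exists)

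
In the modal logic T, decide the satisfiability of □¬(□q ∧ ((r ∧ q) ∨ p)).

Satisfiable (open branch found)

1. □¬(□q ∧ ((r ∧ q) ∨ p)), 0
2. ¬(□q ∧ ((r ∧ q) ∨ p)), 0
3. ¬((r ∧ q) ∨ p), 0
4. ¬(r ∧ q), 0
5. ¬p, 0
6. ¬q, 0
Accessibility: 0R0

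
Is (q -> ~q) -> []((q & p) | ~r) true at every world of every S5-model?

No, not valid

Tableau for the negation ~((q -> ~q) -> []((q & p) | ~r)):
1. ~((q -> ~q) -> []((q & p) | ~r)), w0
2. q -> ~q, w0
3. ~[]((q & p) | ~r), w0
4. ~q, w0
5. ~((q & p) | ~r), w1
6. ~(q & p), w1
7. r, w1
8. ~p, w1
Accessibility: w0Rw0, w0Rw1, w1Rw0, w1Rw1
The negation has an open branch (countermodel exists).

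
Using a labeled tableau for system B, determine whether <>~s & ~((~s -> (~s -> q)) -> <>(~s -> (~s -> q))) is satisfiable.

1. <>~s & ~((~s -> (~s -> q)) -> <>(~s -> (~s -> q))), u
2. <>~s, u
3. ~((~s -> (~s -> q)) -> <>(~s -> (~s -> q))), u
4. ~s -> (~s -> q), u
5. ~<>(~s -> (~s -> q)), u
6. ~(~s -> (~s -> q)), u
7. ~s, u
8. ~(~s -> q), u
9. ~q, u
10. ~s -> q, u
11. q, u
Accessibility: uRu
Branch closes: q and ~q both at u.
All branches of the tableau close; one closing branch shown above.

Unsatisfiable (every branch closes)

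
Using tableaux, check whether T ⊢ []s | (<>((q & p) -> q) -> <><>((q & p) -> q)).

Valid in T

Tableau for the negation ~([]s | (<>((q & p) -> q) -> <><>((q & p) -> q))):
1. ~([]s | (<>((q & p) -> q) -> <><>((q & p) -> q))), w0
2. ~[]s, w0
3. ~(<>((q & p) -> q) -> <><>((q & p) -> q)), w0
4. <>((q & p) -> q), w0
5. ~<><>((q & p) -> q), w0
6. ~<>((q & p) -> q), w0
7. ~((q & p) -> q), w0
8. q & p, w0
9. ~q, w0
10. q, w0
11. p, w0
Accessibility: w0Rw0
Branch closes: q and ~q both at w0.
Every branch of the negation's tableau closes; the branch above is one of them.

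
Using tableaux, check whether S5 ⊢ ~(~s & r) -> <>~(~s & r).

Tableau for the negation ~(~(~s & r) -> <>~(~s & r)):
1. ~(~(~s & r) -> <>~(~s & r)), w0
2. ~(~s & r), w0
3. ~<>~(~s & r), w0
4. ~s & r, w0
5. ~s, w0
6. r, w0
7. ~r, w0
Accessibility: w0Rw0
Branch closes: r and ~r both at w0.
All branches of the negation close; one closing branch shown above.

Valid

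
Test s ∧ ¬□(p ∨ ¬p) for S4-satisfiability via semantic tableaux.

No, unsatisfiable

1. s ∧ ¬□(p ∨ ¬p), u
2. s, u
3. ¬□(p ∨ ¬p), u
4. ¬(p ∨ ¬p), v
5. ¬p, v
6. p, v
Accessibility: uRu, uRv, vRv
Branch closes: p and ¬p both at v.
All branches of the tableau close; one closing branch shown above.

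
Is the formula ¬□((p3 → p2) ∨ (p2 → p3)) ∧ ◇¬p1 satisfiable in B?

1. ¬□((p3 → p2) ∨ (p2 → p3)) ∧ ◇¬p1, 0
2. ¬□((p3 → p2) ∨ (p2 → p3)), 0
3. ◇¬p1, 0
4. ¬((p3 → p2) ∨ (p2 → p3)), 1
5. ¬(p3 → p2), 1
6. ¬(p2 → p3), 1
7. p3, 1
8. ¬p2, 1
9. p2, 1
10. ¬p3, 1
Accessibility: 0R0, 0R1, 1R0, 1R1
Branch closes: p2 and ¬p2 both at 1.
(One branch shown.) All branches close.

Unsatisfiable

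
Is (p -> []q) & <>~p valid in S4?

Tableau for the negation ~((p -> []q) & <>~p):
1. ~((p -> []q) & <>~p), w0
2. ~<>~p, w0   [~&-rule on 1 (branches; this branch)]
3. p, w0   [~<>-rule on 2 via w0Rw0]
Accessibility: w0Rw0
The negation has an open branch (countermodel exists).

Invalid (countermodel exists)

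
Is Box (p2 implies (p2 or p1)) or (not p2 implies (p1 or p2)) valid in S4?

Yes, valid

Tableau for the negation not (Box (p2 implies (p2 or p1)) or (not p2 implies (p1 or p2))):
1. not (Box (p2 implies (p2 or p1)) or (not p2 implies (p1 or p2))), w0
2. not Box (p2 implies (p2 or p1)), w0
3. not (not p2 implies (p1 or p2)), w0
4. not p2, w0
5. not (p1 or p2), w0
6. not p1, w0
7. not (p2 implies (p2 or p1)), w1
8. p2, w1
9. not (p2 or p1), w1
10. not p2, w1
11. not p1, w1
Accessibility: w0Rw0, w0Rw1, w1Rw1
Branch closes: p2 and not p2 both at w1.
All branches of the negation close; one closing branch shown above.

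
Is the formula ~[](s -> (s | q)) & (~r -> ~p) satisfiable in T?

1. ~[](s -> (s | q)) & (~r -> ~p), w0
2. ~[](s -> (s | q)), w0   [&-rule on 1]
3. ~r -> ~p, w0   [&-rule on 1]
4. ~p, w0   [->-rule on 3 (branches; this branch)]
5. ~(s -> (s | q)), w1   [~[]-rule on 2: fresh world w1, w0Rw1]
6. s, w1   [~->-rule on 5]
7. ~(s | q), w1   [~->-rule on 5]
8. ~s, w1   [~|-rule on 7]
9. ~q, w1   [~|-rule on 7]
Accessibility: w0Rw0, w0Rw1, w1Rw1
Branch closes: s and ~s both at w1.
All branches of the tableau close; one closing branch shown above.

Unsatisfiable (every branch closes)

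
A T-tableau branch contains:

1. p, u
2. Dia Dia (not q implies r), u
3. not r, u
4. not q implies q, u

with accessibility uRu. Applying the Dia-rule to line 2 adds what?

a fresh world v with uRv, and Dia (not q implies r) at v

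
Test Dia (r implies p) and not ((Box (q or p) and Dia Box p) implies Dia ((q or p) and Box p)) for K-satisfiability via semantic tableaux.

1. Dia (r implies p) and not ((Box (q or p) and Dia Box p) implies Dia ((q or p) and Box p)), w0
2. Dia (r implies p), w0
3. not ((Box (q or p) and Dia Box p) implies Dia ((q or p) and Box p)), w0
4. Box (q or p) and Dia Box p, w0
5. not Dia ((q or p) and Box p), w0
6. Box (q or p), w0
7. Dia Box p, w0
8. r implies p, w1
9. not ((q or p) and Box p), w1
10. q or p, w1
11. p, w1
12. not Box p, w1
13. Box p, w2
14. not ((q or p) and Box p), w2
15. q or p, w2
16. not Box p, w2
17. p, w2
18. not p, w3
19. not p, w4
20. p, w4
Accessibility: w0Rw1, w0Rw2, w1Rw3, w2Rw4
Branch closes: p and not p both at w4.
(One branch shown.) All branches close.

Unsatisfiable (every branch closes)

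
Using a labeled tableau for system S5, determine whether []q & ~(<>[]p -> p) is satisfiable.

No, unsatisfiable

1. []q & ~(<>[]p -> p), 0
2. []q, 0   [&-rule on 1]
3. ~(<>[]p -> p), 0   [&-rule on 1]
4. <>[]p, 0   [~->-rule on 3]
5. ~p, 0   [~->-rule on 3]
6. q, 0   [[]-rule on 2 via 0R0]
7. []p, 1   [<>-rule on 4: fresh world 1, 0R1]
8. q, 1   [[]-rule on 2 via 0R1]
9. p, 0   [[]-rule on 7 via 1R0]
Accessibility: 0R0, 0R1, 1R0, 1R1
Branch closes: p and ~p both at 0.
All branches of the tableau close; one closing branch shown above.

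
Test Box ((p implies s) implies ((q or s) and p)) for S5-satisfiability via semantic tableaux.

Satisfiable (open branch found)

1. Box ((p implies s) implies ((q or s) and p)), w0
2. (p implies s) implies ((q or s) and p), w0
3. (q or s) and p, w0
4. q or s, w0
5. p, w0
6. s, w0
Accessibility: w0Rw0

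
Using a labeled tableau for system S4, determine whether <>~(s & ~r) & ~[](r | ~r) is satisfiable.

No, unsatisfiable

1. <>~(s & ~r) & ~[](r | ~r), w0
2. <>~(s & ~r), w0
3. ~[](r | ~r), w0
4. ~(s & ~r), w1
5. r, w1
6. ~(r | ~r), w2
7. ~r, w2
8. r, w2
Accessibility: w0Rw0, w0Rw1, w0Rw2, w1Rw1, w2Rw2
Branch closes: r and ~r both at w2.
All branches of the tableau close; one closing branch shown above.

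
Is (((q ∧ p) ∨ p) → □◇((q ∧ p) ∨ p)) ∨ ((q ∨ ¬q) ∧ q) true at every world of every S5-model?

Tableau for the negation ¬((((q ∧ p) ∨ p) → □◇((q ∧ p) ∨ p)) ∨ ((q ∨ ¬q) ∧ q)):
1. ¬((((q ∧ p) ∨ p) → □◇((q ∧ p) ∨ p)) ∨ ((q ∨ ¬q) ∧ q)), u
2. ¬(((q ∧ p) ∨ p) → □◇((q ∧ p) ∨ p)), u   [¬∨-rule on 1]
3. ¬((q ∨ ¬q) ∧ q), u   [¬∨-rule on 1]
4. (q ∧ p) ∨ p, u   [¬→-rule on 2]
5. ¬□◇((q ∧ p) ∨ p), u   [¬→-rule on 2]
6. ¬q, u   [¬∧-rule on 3 (branches; this branch)]
7. p, u   [∨-rule on 4 (branches; this branch)]
8. ¬◇((q ∧ p) ∨ p), v   [¬□-rule on 5: fresh world v, uRv]
9. ¬((q ∧ p) ∨ p), u   [¬◇-rule on 8 via vRu]
10. ¬(q ∧ p), u   [¬∨-rule on 9]
11. ¬p, u   [¬∨-rule on 9]
Accessibility: uRu, uRv, vRu, vRv
Branch closes: p and ¬p both at u.
Every branch of the negation's tableau closes; the branch above is one of them.

Valid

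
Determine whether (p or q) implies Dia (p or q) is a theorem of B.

Tableau for the negation not ((p or q) implies Dia (p or q)):
1. not ((p or q) implies Dia (p or q)), u
2. p or q, u
3. not Dia (p or q), u
4. not (p or q), u
5. not p, u
6. not q, u
7. q, u
Accessibility: uRu
Branch closes: q and not q both at u.
Every branch of the negation's tableau closes; the branch above is one of them.

Yes, valid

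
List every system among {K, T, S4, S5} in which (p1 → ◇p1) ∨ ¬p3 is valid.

K-tableau for the negation ¬((p1 → ◇p1) ∨ ¬p3):
1. ¬((p1 → ◇p1) ∨ ¬p3), w0
2. ¬(p1 → ◇p1), w0
3. p3, w0
4. p1, w0
5. ¬◇p1, w0
Complete open branch: countermodel on a K-frame, so not valid in K.
T-tableau for the negation ¬((p1 → ◇p1) ∨ ¬p3):
1. ¬((p1 → ◇p1) ∨ ¬p3), w0
2. ¬(p1 → ◇p1), w0
3. p3, w0
4. p1, w0
5. ¬◇p1, w0
6. ¬p1, w0
Accessibility: w0Rw0
Branch closes: p1 and ¬p1 both at w0.
Every branch closes (one shown): valid in T, hence also in S4, S5 (every theorem of T is a theorem of S4 and S5).

T, S4, S5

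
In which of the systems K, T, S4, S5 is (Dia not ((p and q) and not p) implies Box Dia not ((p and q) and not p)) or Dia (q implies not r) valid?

T, S4, S5

T-tableau for the negation not ((Dia not ((p and q) and not p) implies Box Dia not ((p and q) and not p)) or Dia (q implies not r)):
1. not ((Dia not ((p and q) and not p) implies Box Dia not ((p and q) and not p)) or Dia (q implies not r)), w0
2. not (Dia not ((p and q) and not p) implies Box Dia not ((p and q) and not p)), w0   [neg-or-rule on 1]
3. not Dia (q implies not r), w0   [neg-or-rule on 1]
4. Dia not ((p and q) and not p), w0   [neg-implies-rule on 2]
5. not Box Dia not ((p and q) and not p), w0   [neg-implies-rule on 2]
6. not (q implies not r), w0   [neg-Dia-rule on 3 via w0Rw0]
7. q, w0   [neg-implies-rule on 6]
8. r, w0   [neg-implies-rule on 6]
9. not ((p and q) and not p), w1   [Dia-rule on 4: fresh world w1, w0Rw1]
10. not (q implies not r), w1   [neg-Dia-rule on 3 via w0Rw1]
11. q, w1   [neg-implies-rule on 10]
12. r, w1   [neg-implies-rule on 10]
13. not (p and q), w1   [neg-and-rule on 9 (branches; this branch)]
14. not p, w1   [neg-and-rule on 13 (branches; this branch)]
15. not Dia not ((p and q) and not p), w2   [neg-Box-rule on 5: fresh world w2, w0Rw2]
16. not (q implies not r), w2   [neg-Dia-rule on 3 via w0Rw2]
17. q, w2   [neg-implies-rule on 16]
18. r, w2   [neg-implies-rule on 16]
19. (p and q) and not p, w2   [neg-Dia-rule on 15 via w2Rw2]
20. p and q, w2   [and-rule on 19]
21. not p, w2   [and-rule on 19]
22. p, w2   [and-rule on 20]
Accessibility: w0Rw0, w0Rw1, w0Rw2, w1Rw1, w2Rw2
Branch closes: p and not p both at w2.
Every branch closes (one shown): valid in T, hence also in S4, S5 (every theorem of T is a theorem of S4 and S5).
K-tableau for the negation not ((Dia not ((p and q) and not p) implies Box Dia not ((p and q) and not p)) or Dia (q implies not r)):
1. not ((Dia not ((p and q) and not p) implies Box Dia not ((p and q) and not p)) or Dia (q implies not r)), w0
2. not (Dia not ((p and q) and not p) implies Box Dia not ((p and q) and not p)), w0   [neg-or-rule on 1]
3. not Dia (q implies not r), w0   [neg-or-rule on 1]
4. Dia not ((p and q) and not p), w0   [neg-implies-rule on 2]
5. not Box Dia not ((p and q) and not p), w0   [neg-implies-rule on 2]
6. not ((p and q) and not p), w1   [Dia-rule on 4: fresh world w1, w0Rw1]
7. not (q implies not r), w1   [neg-Dia-rule on 3 via w0Rw1]
8. q, w1   [neg-implies-rule on 7]
9. r, w1   [neg-implies-rule on 7]
10. p, w1   [neg-and-rule on 6 (branches; this branch)]
11. not Dia not ((p and q) and not p), w2   [neg-Box-rule on 5: fresh world w2, w0Rw2]
12. not (q implies not r), w2   [neg-Dia-rule on 3 via w0Rw2]
13. q, w2   [neg-implies-rule on 12]
14. r, w2   [neg-implies-rule on 12]
Accessibility: w0Rw1, w0Rw2
Complete open branch: countermodel on a K-frame, so not valid in K.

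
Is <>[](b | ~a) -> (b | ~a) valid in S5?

Yes, valid

Tableau for the negation ~(<>[](b | ~a) -> (b | ~a)):
1. ~(<>[](b | ~a) -> (b | ~a)), u
2. <>[](b | ~a), u
3. ~(b | ~a), u
4. ~b, u
5. a, u
6. [](b | ~a), v
7. b | ~a, u
8. b | ~a, v
9. ~a, u
Accessibility: uRu, uRv, vRu, vRv
Branch closes: a and ~a both at u.
Every branch of the negation's tableau closes; the branch above is one of them.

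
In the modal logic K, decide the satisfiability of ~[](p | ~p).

No, unsatisfiable

1. ~[](p | ~p), w0
2. ~(p | ~p), w1
3. ~p, w1
4. p, w1
Accessibility: w0Rw1
Branch closes: p and ~p both at w1.
(One branch shown.) All branches close.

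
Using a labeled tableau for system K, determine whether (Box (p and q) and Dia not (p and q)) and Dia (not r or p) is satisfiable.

1. (Box (p and q) and Dia not (p and q)) and Dia (not r or p), 0
2. Box (p and q) and Dia not (p and q), 0
3. Dia (not r or p), 0
4. Box (p and q), 0
5. Dia not (p and q), 0
6. not r or p, 1
7. p and q, 1
8. p, 1
9. q, 1
10. not (p and q), 2
11. p and q, 2
12. p, 2
13. q, 2
14. not q, 2
Accessibility: 0R1, 0R2
Branch closes: q and not q both at 2.
All branches of the tableau close; one closing branch shown above.

No, unsatisfiable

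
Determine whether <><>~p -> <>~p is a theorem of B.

Tableau for the negation ~(<><>~p -> <>~p):
1. ~(<><>~p -> <>~p), u
2. <><>~p, u
3. ~<>~p, u
4. p, u
5. <>~p, v
6. p, v
7. ~p, w
Accessibility: uRu, uRv, vRu, vRv, vRw, wRv, wRw
The negation has an open branch (countermodel exists).

No, not valid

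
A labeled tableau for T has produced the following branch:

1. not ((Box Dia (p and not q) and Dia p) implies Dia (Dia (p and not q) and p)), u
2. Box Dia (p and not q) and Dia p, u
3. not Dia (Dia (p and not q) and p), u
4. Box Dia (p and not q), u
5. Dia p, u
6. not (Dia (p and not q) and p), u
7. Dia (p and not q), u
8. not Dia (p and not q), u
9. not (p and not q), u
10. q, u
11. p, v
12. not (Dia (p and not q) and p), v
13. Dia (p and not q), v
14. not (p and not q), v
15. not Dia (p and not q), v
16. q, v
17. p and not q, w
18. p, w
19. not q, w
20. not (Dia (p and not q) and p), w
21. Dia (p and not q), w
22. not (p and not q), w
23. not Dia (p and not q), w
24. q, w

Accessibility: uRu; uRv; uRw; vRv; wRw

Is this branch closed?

Closed

Both q and not q appear at w.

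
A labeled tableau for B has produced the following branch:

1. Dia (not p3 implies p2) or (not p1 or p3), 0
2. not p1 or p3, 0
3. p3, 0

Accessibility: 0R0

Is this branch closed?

Not closed

No atom appears with both signs at the same world.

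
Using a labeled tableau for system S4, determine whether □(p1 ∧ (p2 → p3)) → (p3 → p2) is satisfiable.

1. □(p1 ∧ (p2 → p3)) → (p3 → p2), u
2. p3 → p2, u
3. p2, u
Accessibility: uRu

Satisfiable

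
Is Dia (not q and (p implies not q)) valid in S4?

Not valid

Tableau for the negation not Dia (not q and (p implies not q)):
1. not Dia (not q and (p implies not q)), w0
2. not (not q and (p implies not q)), w0   [neg-Dia-rule on 1 via w0Rw0]
3. not (p implies not q), w0   [neg-and-rule on 2 (branches; this branch)]
4. p, w0   [neg-implies-rule on 3]
5. q, w0   [neg-implies-rule on 3]
Accessibility: w0Rw0
The negation has an open branch (countermodel exists).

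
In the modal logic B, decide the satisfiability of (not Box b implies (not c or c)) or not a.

Yes, satisfiable

1. (not Box b implies (not c or c)) or not a, w0
2. not a, w0
Accessibility: w0Rw0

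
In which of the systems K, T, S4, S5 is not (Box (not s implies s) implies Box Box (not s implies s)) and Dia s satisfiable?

K, T

T-tableau for the formula:
1. not (Box (not s implies s) implies Box Box (not s implies s)) and Dia s, w0
2. not (Box (not s implies s) implies Box Box (not s implies s)), w0   [and-rule on 1]
3. Dia s, w0   [and-rule on 1]
4. Box (not s implies s), w0   [neg-implies-rule on 2]
5. not Box Box (not s implies s), w0   [neg-implies-rule on 2]
6. not s implies s, w0   [Box-rule on 4 via w0Rw0]
7. s, w0   [implies-rule on 6 (branches; this branch)]
8. s, w1   [Dia-rule on 3: fresh world w1, w0Rw1]
9. not s implies s, w1   [Box-rule on 4 via w0Rw1]
10. not Box (not s implies s), w2   [neg-Box-rule on 5: fresh world w2, w0Rw2]
11. not s implies s, w2   [Box-rule on 4 via w0Rw2]
12. s, w2   [implies-rule on 11 (branches; this branch)]
13. not (not s implies s), w3   [neg-Box-rule on 10: fresh world w3, w2Rw3]
14. not s, w3   [neg-implies-rule on 13]
Accessibility: w0Rw0, w0Rw1, w0Rw2, w1Rw1, w2Rw2, w2Rw3, w3Rw3
Complete open branch: satisfiable in T, hence also in K (this T-model is also a K-model).
S4-tableau for the formula:
1. not (Box (not s implies s) implies Box Box (not s implies s)) and Dia s, w0
2. not (Box (not s implies s) implies Box Box (not s implies s)), w0   [and-rule on 1]
3. Dia s, w0   [and-rule on 1]
4. Box (not s implies s), w0   [neg-implies-rule on 2]
5. not Box Box (not s implies s), w0   [neg-implies-rule on 2]
6. not s implies s, w0   [Box-rule on 4 via w0Rw0]
7. s, w0   [implies-rule on 6 (branches; this branch)]
8. s, w1   [Dia-rule on 3: fresh world w1, w0Rw1]
9. not s implies s, w1   [Box-rule on 4 via w0Rw1]
10. not Box (not s implies s), w2   [neg-Box-rule on 5: fresh world w2, w0Rw2]
11. not s implies s, w2   [Box-rule on 4 via w0Rw2]
12. s, w2   [implies-rule on 11 (branches; this branch)]
13. not (not s implies s), w3   [neg-Box-rule on 10: fresh world w3, w2Rw3]
14. not s, w3   [neg-implies-rule on 13]
15. not s implies s, w3   [Box-rule on 4 via w0Rw3]
16. s, w3   [implies-rule on 15 (branches; this branch)]
Accessibility: w0Rw0, w0Rw1, w0Rw2, w0Rw3, w1Rw1, w2Rw2, w2Rw3, w3Rw3
Branch closes: s and not s both at w3.
Every branch closes (one shown): unsatisfiable in S4, hence also in S5 (every S5-frame is an S4-frame).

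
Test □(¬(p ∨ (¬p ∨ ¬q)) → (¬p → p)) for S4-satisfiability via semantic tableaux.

Satisfiable

1. □(¬(p ∨ (¬p ∨ ¬q)) → (¬p → p)), u
2. ¬(p ∨ (¬p ∨ ¬q)) → (¬p → p), u
3. ¬p → p, u
4. p, u
Accessibility: uRu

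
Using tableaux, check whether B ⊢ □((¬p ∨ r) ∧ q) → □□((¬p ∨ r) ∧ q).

No, not valid

Tableau for the negation ¬(□((¬p ∨ r) ∧ q) → □□((¬p ∨ r) ∧ q)):
1. ¬(□((¬p ∨ r) ∧ q) → □□((¬p ∨ r) ∧ q)), w0
2. □((¬p ∨ r) ∧ q), w0   [¬→-rule on 1]
3. ¬□□((¬p ∨ r) ∧ q), w0   [¬→-rule on 1]
4. (¬p ∨ r) ∧ q, w0   [□-rule on 2 via w0Rw0]
5. ¬p ∨ r, w0   [∧-rule on 4]
6. q, w0   [∧-rule on 4]
7. r, w0   [∨-rule on 5 (branches; this branch)]
8. ¬□((¬p ∨ r) ∧ q), w1   [¬□-rule on 3: fresh world w1, w0Rw1]
9. (¬p ∨ r) ∧ q, w1   [□-rule on 2 via w0Rw1]
10. ¬p ∨ r, w1   [∧-rule on 9]
11. q, w1   [∧-rule on 9]
12. r, w1   [∨-rule on 10 (branches; this branch)]
13. ¬((¬p ∨ r) ∧ q), w2   [¬□-rule on 8: fresh world w2, w1Rw2]
14. ¬q, w2   [¬∧-rule on 13 (branches; this branch)]
Accessibility: w0Rw0, w0Rw1, w1Rw0, w1Rw1, w1Rw2, w2Rw1, w2Rw2
The negation has an open branch (countermodel exists).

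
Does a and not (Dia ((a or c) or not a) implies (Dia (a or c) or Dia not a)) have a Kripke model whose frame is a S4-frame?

Unsatisfiable

1. a and not (Dia ((a or c) or not a) implies (Dia (a or c) or Dia not a)), u
2. a, u   [and-rule on 1]
3. not (Dia ((a or c) or not a) implies (Dia (a or c) or Dia not a)), u   [and-rule on 1]
4. Dia ((a or c) or not a), u   [neg-implies-rule on 3]
5. not (Dia (a or c) or Dia not a), u   [neg-implies-rule on 3]
6. not Dia (a or c), u   [neg-or-rule on 5]
7. not Dia not a, u   [neg-or-rule on 5]
8. not (a or c), u   [neg-Dia-rule on 6 via uRu]
9. not a, u   [neg-or-rule on 8]
10. not c, u   [neg-or-rule on 8]
Accessibility: uRu
Branch closes: a and not a both at u.
(One branch shown.) All branches close.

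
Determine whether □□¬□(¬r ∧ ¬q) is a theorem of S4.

Invalid (countermodel exists)

Tableau for the negation ¬□□¬□(¬r ∧ ¬q):
1. ¬□□¬□(¬r ∧ ¬q), 0
2. ¬□¬□(¬r ∧ ¬q), 1   [¬□-rule on 1: fresh world 1, 0R1]
3. □(¬r ∧ ¬q), 2   [¬□-rule on 2: fresh world 2, 1R2]
4. ¬r ∧ ¬q, 2   [□-rule on 3 via 2R2]
5. ¬r, 2   [∧-rule on 4]
6. ¬q, 2   [∧-rule on 4]
Accessibility: 0R0, 0R1, 0R2, 1R1, 1R2, 2R2
The negation has an open branch (countermodel exists).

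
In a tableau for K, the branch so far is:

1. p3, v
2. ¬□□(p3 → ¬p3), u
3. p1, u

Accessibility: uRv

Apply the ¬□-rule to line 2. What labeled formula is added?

a fresh world w with uRw, and ¬□(p3 → ¬p3) at w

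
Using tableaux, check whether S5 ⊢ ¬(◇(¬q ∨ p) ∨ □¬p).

Not valid

Tableau for the negation ◇(¬q ∨ p) ∨ □¬p:
1. ◇(¬q ∨ p) ∨ □¬p, 0
2. □¬p, 0
3. ¬p, 0
Accessibility: 0R0
The negation has an open branch (countermodel exists).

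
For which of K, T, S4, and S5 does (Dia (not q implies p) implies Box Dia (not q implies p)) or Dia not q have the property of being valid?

T, S4, S5

T-tableau for the negation not ((Dia (not q implies p) implies Box Dia (not q implies p)) or Dia not q):
1. not ((Dia (not q implies p) implies Box Dia (not q implies p)) or Dia not q), u
2. not (Dia (not q implies p) implies Box Dia (not q implies p)), u
3. not Dia not q, u
4. Dia (not q implies p), u
5. not Box Dia (not q implies p), u
6. q, u
7. not q implies p, v
8. q, v
9. p, v
10. not Dia (not q implies p), w
11. q, w
12. not (not q implies p), w
13. not q, w
14. not p, w
Accessibility: uRu, uRv, uRw, vRv, wRw
Branch closes: q and not q both at w.
Every branch closes (one shown): valid in T, hence also in S4, S5 (every theorem of T is a theorem of S4 and S5).
K-tableau for the negation not ((Dia (not q implies p) implies Box Dia (not q implies p)) or Dia not q):
1. not ((Dia (not q implies p) implies Box Dia (not q implies p)) or Dia not q), u
2. not (Dia (not q implies p) implies Box Dia (not q implies p)), u
3. not Dia not q, u
4. Dia (not q implies p), u
5. not Box Dia (not q implies p), u
6. not q implies p, v
7. q, v
8. p, v
9. not Dia (not q implies p), w
10. q, w
Accessibility: uRv, uRw
Complete open branch: countermodel on a K-frame, so not valid in K.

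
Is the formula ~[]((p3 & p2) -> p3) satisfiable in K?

1. ~[]((p3 & p2) -> p3), w0
2. ~((p3 & p2) -> p3), w1
3. p3 & p2, w1
4. ~p3, w1
5. p3, w1
6. p2, w1
Accessibility: w0Rw1
Branch closes: p3 and ~p3 both at w1.
Every branch closes; the branch above is one of them.

No, unsatisfiable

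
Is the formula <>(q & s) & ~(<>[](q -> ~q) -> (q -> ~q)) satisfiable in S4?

Satisfiable (open branch found)

1. <>(q & s) & ~(<>[](q -> ~q) -> (q -> ~q)), w0
2. <>(q & s), w0
3. ~(<>[](q -> ~q) -> (q -> ~q)), w0
4. <>[](q -> ~q), w0
5. ~(q -> ~q), w0
6. q, w0
7. q & s, w1
8. q, w1
9. s, w1
10. [](q -> ~q), w2
11. q -> ~q, w2
12. ~q, w2
Accessibility: w0Rw0, w0Rw1, w0Rw2, w1Rw1, w2Rw2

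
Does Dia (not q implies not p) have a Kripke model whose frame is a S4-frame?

Satisfiable

1. Dia (not q implies not p), w0
2. not q implies not p, w1
3. not p, w1
Accessibility: w0Rw0, w0Rw1, w1Rw1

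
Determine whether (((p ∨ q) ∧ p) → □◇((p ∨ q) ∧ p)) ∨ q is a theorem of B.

Tableau for the negation ¬((((p ∨ q) ∧ p) → □◇((p ∨ q) ∧ p)) ∨ q):
1. ¬((((p ∨ q) ∧ p) → □◇((p ∨ q) ∧ p)) ∨ q), 0
2. ¬(((p ∨ q) ∧ p) → □◇((p ∨ q) ∧ p)), 0
3. ¬q, 0
4. (p ∨ q) ∧ p, 0
5. ¬□◇((p ∨ q) ∧ p), 0
6. p ∨ q, 0
7. p, 0
8. ¬◇((p ∨ q) ∧ p), 1
9. ¬((p ∨ q) ∧ p), 0
10. ¬((p ∨ q) ∧ p), 1
11. ¬(p ∨ q), 0
12. ¬p, 0
Accessibility: 0R0, 0R1, 1R0, 1R1
Branch closes: p and ¬p both at 0.
Every branch of the negation's tableau closes; the branch above is one of them.

Valid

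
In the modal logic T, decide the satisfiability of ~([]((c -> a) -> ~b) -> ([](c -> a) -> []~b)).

1. ~([]((c -> a) -> ~b) -> ([](c -> a) -> []~b)), u
2. []((c -> a) -> ~b), u   [~->-rule on 1]
3. ~([](c -> a) -> []~b), u   [~->-rule on 1]
4. [](c -> a), u   [~->-rule on 3]
5. ~[]~b, u   [~->-rule on 3]
6. (c -> a) -> ~b, u   [[]-rule on 2 via uRu]
7. c -> a, u   [[]-rule on 4 via uRu]
8. ~b, u   [->-rule on 6 (branches; this branch)]
9. a, u   [->-rule on 7 (branches; this branch)]
10. b, v   [~[]-rule on 5: fresh world v, uRv]
11. (c -> a) -> ~b, v   [[]-rule on 2 via uRv]
12. c -> a, v   [[]-rule on 4 via uRv]
13. ~(c -> a), v   [->-rule on 11 (branches; this branch)]
14. c, v   [~->-rule on 13]
15. ~a, v   [~->-rule on 13]
16. a, v   [->-rule on 12 (branches; this branch)]
Accessibility: uRu, uRv, vRv
Branch closes: a and ~a both at v.
(One branch shown.) All branches close.

Unsatisfiable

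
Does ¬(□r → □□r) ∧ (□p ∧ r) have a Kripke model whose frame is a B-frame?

1. ¬(□r → □□r) ∧ (□p ∧ r), u
2. ¬(□r → □□r), u
3. □p ∧ r, u
4. □r, u
5. ¬□□r, u
6. □p, u
7. r, u
8. p, u
9. ¬□r, v
10. r, v
11. p, v
12. ¬r, w
Accessibility: uRu, uRv, vRu, vRv, vRw, wRv, wRw

Yes, satisfiable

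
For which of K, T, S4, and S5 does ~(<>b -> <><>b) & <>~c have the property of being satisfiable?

K

T-tableau for the formula:
1. ~(<>b -> <><>b) & <>~c, 0
2. ~(<>b -> <><>b), 0
3. <>~c, 0
4. <>b, 0
5. ~<><>b, 0
6. ~<>b, 0
7. ~b, 0
8. ~c, 1
9. ~<>b, 1
10. ~b, 1
11. b, 2
12. ~<>b, 2
13. ~b, 2
Accessibility: 0R0, 0R1, 0R2, 1R1, 2R2
Branch closes: b and ~b both at 2.
Every branch closes (one shown): unsatisfiable in T, hence also in S4, S5 (every S4/S5-frame is a T-frame).
K-tableau for the formula:
1. ~(<>b -> <><>b) & <>~c, 0
2. ~(<>b -> <><>b), 0
3. <>~c, 0
4. <>b, 0
5. ~<><>b, 0
6. ~c, 1
7. ~<>b, 1
8. b, 2
9. ~<>b, 2
Accessibility: 0R1, 0R2
Complete open branch: satisfiable in K.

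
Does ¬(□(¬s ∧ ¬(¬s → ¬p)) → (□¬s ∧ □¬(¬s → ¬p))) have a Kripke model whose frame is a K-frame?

No, unsatisfiable

1. ¬(□(¬s ∧ ¬(¬s → ¬p)) → (□¬s ∧ □¬(¬s → ¬p))), u
2. □(¬s ∧ ¬(¬s → ¬p)), u
3. ¬(□¬s ∧ □¬(¬s → ¬p)), u
4. ¬□¬(¬s → ¬p), u
5. ¬s → ¬p, v
6. ¬s ∧ ¬(¬s → ¬p), v
7. ¬s, v
8. ¬(¬s → ¬p), v
9. p, v
10. ¬p, v
Accessibility: uRv
Branch closes: p and ¬p both at v.
(One branch shown.) All branches close.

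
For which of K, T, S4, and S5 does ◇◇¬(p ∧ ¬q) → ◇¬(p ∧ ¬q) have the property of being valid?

T-tableau for the negation ¬(◇◇¬(p ∧ ¬q) → ◇¬(p ∧ ¬q)):
1. ¬(◇◇¬(p ∧ ¬q) → ◇¬(p ∧ ¬q)), u
2. ◇◇¬(p ∧ ¬q), u
3. ¬◇¬(p ∧ ¬q), u
4. p ∧ ¬q, u
5. p, u
6. ¬q, u
7. ◇¬(p ∧ ¬q), v
8. p ∧ ¬q, v
9. p, v
10. ¬q, v
11. ¬(p ∧ ¬q), w
12. q, w
Accessibility: uRu, uRv, vRv, vRw, wRw
Complete open branch: countermodel on a T-frame, so not valid in T, nor in K (the same frame is also a K-frame).
S4-tableau for the negation ¬(◇◇¬(p ∧ ¬q) → ◇¬(p ∧ ¬q)):
1. ¬(◇◇¬(p ∧ ¬q) → ◇¬(p ∧ ¬q)), u
2. ◇◇¬(p ∧ ¬q), u
3. ¬◇¬(p ∧ ¬q), u
4. p ∧ ¬q, u
5. p, u
6. ¬q, u
7. ◇¬(p ∧ ¬q), v
8. p ∧ ¬q, v
9. p, v
10. ¬q, v
11. ¬(p ∧ ¬q), w
12. p ∧ ¬q, w
13. p, w
14. ¬q, w
15. q, w
Accessibility: uRu, uRv, uRw, vRv, vRw, wRw
Branch closes: q and ¬q both at w.
Every branch closes (one shown): valid in S4, hence also in S5 (every theorem of S4 is a theorem of S5).

S4, S5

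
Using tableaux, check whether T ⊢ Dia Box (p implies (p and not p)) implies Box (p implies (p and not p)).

Tableau for the negation not (Dia Box (p implies (p and not p)) implies Box (p implies (p and not p))):
1. not (Dia Box (p implies (p and not p)) implies Box (p implies (p and not p))), 0
2. Dia Box (p implies (p and not p)), 0   [neg-implies-rule on 1]
3. not Box (p implies (p and not p)), 0   [neg-implies-rule on 1]
4. Box (p implies (p and not p)), 1   [Dia-rule on 2: fresh world 1, 0R1]
5. p implies (p and not p), 1   [Box-rule on 4 via 1R1]
6. not p, 1   [implies-rule on 5 (branches; this branch)]
7. not (p implies (p and not p)), 2   [neg-Box-rule on 3: fresh world 2, 0R2]
8. p, 2   [neg-implies-rule on 7]
9. not (p and not p), 2   [neg-implies-rule on 7]
Accessibility: 0R0, 0R1, 0R2, 1R1, 2R2
The negation has an open branch (countermodel exists).

Invalid (countermodel exists)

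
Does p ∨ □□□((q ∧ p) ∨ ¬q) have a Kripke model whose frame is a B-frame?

Satisfiable (open branch found)

1. p ∨ □□□((q ∧ p) ∨ ¬q), u
2. □□□((q ∧ p) ∨ ¬q), u   [∨-rule on 1 (branches; this branch)]
3. □□((q ∧ p) ∨ ¬q), u   [□-rule on 2 via uRu]
4. □((q ∧ p) ∨ ¬q), u   [□-rule on 3 via uRu]
5. (q ∧ p) ∨ ¬q, u   [□-rule on 4 via uRu]
6. ¬q, u   [∨-rule on 5 (branches; this branch)]
Accessibility: uRu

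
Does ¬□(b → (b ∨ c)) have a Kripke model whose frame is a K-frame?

1. ¬□(b → (b ∨ c)), w0
2. ¬(b → (b ∨ c)), w1
3. b, w1
4. ¬(b ∨ c), w1
5. ¬b, w1
6. ¬c, w1
Accessibility: w0Rw1
Branch closes: b and ¬b both at w1.
All branches of the tableau close; one closing branch shown above.

Unsatisfiable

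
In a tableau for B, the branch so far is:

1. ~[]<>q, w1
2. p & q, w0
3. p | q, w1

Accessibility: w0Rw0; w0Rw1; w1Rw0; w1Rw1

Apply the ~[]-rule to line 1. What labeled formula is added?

a fresh world w2 with w1Rw2, and ~<>q at w2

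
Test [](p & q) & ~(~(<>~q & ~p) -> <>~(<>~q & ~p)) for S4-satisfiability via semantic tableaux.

Unsatisfiable

1. [](p & q) & ~(~(<>~q & ~p) -> <>~(<>~q & ~p)), u
2. [](p & q), u
3. ~(~(<>~q & ~p) -> <>~(<>~q & ~p)), u
4. ~(<>~q & ~p), u
5. ~<>~(<>~q & ~p), u
6. p & q, u
7. p, u
8. q, u
9. <>~q & ~p, u
10. <>~q, u
11. ~p, u
Accessibility: uRu
Branch closes: p and ~p both at u.
Every branch closes; the branch above is one of them.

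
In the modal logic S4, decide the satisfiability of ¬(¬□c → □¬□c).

1. ¬(¬□c → □¬□c), 0
2. ¬□c, 0   [¬→-rule on 1]
3. ¬□¬□c, 0   [¬→-rule on 1]
4. ¬c, 1   [¬□-rule on 2: fresh world 1, 0R1]
5. □c, 2   [¬□-rule on 3: fresh world 2, 0R2]
6. c, 2   [□-rule on 5 via 2R2]
Accessibility: 0R0, 0R1, 0R2, 1R1, 2R2

Satisfiable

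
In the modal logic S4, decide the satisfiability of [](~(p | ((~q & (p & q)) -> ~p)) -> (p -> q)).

1. [](~(p | ((~q & (p & q)) -> ~p)) -> (p -> q)), 0
2. ~(p | ((~q & (p & q)) -> ~p)) -> (p -> q), 0
3. p -> q, 0
4. q, 0
Accessibility: 0R0

Satisfiable (open branch found)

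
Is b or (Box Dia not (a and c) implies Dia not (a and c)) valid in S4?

Tableau for the negation not (b or (Box Dia not (a and c) implies Dia not (a and c))):
1. not (b or (Box Dia not (a and c) implies Dia not (a and c))), 0
2. not b, 0   [neg-or-rule on 1]
3. not (Box Dia not (a and c) implies Dia not (a and c)), 0   [neg-or-rule on 1]
4. Box Dia not (a and c), 0   [neg-implies-rule on 3]
5. not Dia not (a and c), 0   [neg-implies-rule on 3]
6. Dia not (a and c), 0   [Box-rule on 4 via 0R0]
7. a and c, 0   [neg-Dia-rule on 5 via 0R0]
8. a, 0   [and-rule on 7]
9. c, 0   [and-rule on 7]
10. not (a and c), 1   [Dia-rule on 6: fresh world 1, 0R1]
11. Dia not (a and c), 1   [Box-rule on 4 via 0R1]
12. a and c, 1   [neg-Dia-rule on 5 via 0R1]
13. a, 1   [and-rule on 12]
14. c, 1   [and-rule on 12]
15. not c, 1   [neg-and-rule on 10 (branches; this branch)]
Accessibility: 0R0, 0R1, 1R1
Branch closes: c and not c both at 1.
All branches of the negation close; one closing branch shown above.

Valid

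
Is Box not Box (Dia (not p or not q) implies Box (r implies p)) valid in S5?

Invalid (countermodel exists)

Tableau for the negation not Box not Box (Dia (not p or not q) implies Box (r implies p)):
1. not Box not Box (Dia (not p or not q) implies Box (r implies p)), u
2. Box (Dia (not p or not q) implies Box (r implies p)), v   [neg-Box-rule on 1: fresh world v, uRv]
3. Dia (not p or not q) implies Box (r implies p), u   [Box-rule on 2 via vRu]
4. Dia (not p or not q) implies Box (r implies p), v   [Box-rule on 2 via vRv]
5. Box (r implies p), u   [implies-rule on 3 (branches; this branch)]
6. r implies p, u   [Box-rule on 5 via uRu]
7. r implies p, v   [Box-rule on 5 via uRv]
8. Box (r implies p), v   [implies-rule on 4 (branches; this branch)]
9. p, u   [implies-rule on 6 (branches; this branch)]
10. p, v   [implies-rule on 7 (branches; this branch)]
Accessibility: uRu, uRv, vRu, vRv
The negation has an open branch (countermodel exists).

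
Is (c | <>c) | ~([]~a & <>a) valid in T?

Yes, valid

Tableau for the negation ~((c | <>c) | ~([]~a & <>a)):
1. ~((c | <>c) | ~([]~a & <>a)), u
2. ~(c | <>c), u
3. []~a & <>a, u
4. ~c, u
5. ~<>c, u
6. []~a, u
7. <>a, u
8. ~a, u
9. a, v
10. ~c, v
11. ~a, v
Accessibility: uRu, uRv, vRv
Branch closes: a and ~a both at v.
Every branch of the negation's tableau closes; the branch above is one of them.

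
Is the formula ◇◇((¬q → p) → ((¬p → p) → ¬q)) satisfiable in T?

Satisfiable (open branch found)

1. ◇◇((¬q → p) → ((¬p → p) → ¬q)), 0
2. ◇((¬q → p) → ((¬p → p) → ¬q)), 1
3. (¬q → p) → ((¬p → p) → ¬q), 2
4. (¬p → p) → ¬q, 2
5. ¬q, 2
Accessibility: 0R0, 0R1, 1R1, 1R2, 2R2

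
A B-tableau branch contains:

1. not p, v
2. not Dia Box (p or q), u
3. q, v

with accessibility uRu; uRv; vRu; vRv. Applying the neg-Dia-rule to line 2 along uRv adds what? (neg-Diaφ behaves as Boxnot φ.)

neg-Diaφ behaves as Boxnot φ: propagate the negated body to each accessible world.

not Box (p or q), v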